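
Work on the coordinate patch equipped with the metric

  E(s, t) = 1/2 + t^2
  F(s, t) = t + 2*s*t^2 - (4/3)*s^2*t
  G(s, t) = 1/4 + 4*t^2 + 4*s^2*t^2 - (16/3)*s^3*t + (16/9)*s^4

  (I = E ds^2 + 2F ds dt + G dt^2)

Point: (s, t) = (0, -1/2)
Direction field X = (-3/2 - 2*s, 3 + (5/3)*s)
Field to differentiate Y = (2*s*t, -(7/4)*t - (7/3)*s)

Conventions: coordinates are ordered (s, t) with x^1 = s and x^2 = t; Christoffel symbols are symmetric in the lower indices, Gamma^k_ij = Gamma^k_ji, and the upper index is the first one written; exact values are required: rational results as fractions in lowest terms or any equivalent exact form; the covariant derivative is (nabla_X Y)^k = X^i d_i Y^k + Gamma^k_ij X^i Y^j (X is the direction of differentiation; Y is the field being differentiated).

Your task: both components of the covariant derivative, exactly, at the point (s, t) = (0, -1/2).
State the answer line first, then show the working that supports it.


Answer: (nabla_X Y)^s = 321/88, (nabla_X Y)^t = -56/11

E = 3/4, F = -1/2, G = 5/4 at the point
E_s = 0, E_t = -1, F_s = 1/2, F_t = 1, G_s = 0, G_t = -4
EG - F^2 = 11/16;  g^inv = (16/11) * [[5/4, 1/2], [1/2, 3/4]]
first-kind symbols [ij,l] = (1/2)(d_i g_jl + d_j g_il - d_l g_ij): [ss,s] = E_s/2 = 0, [ss,t] = F_s - E_t/2 = 1, [st,s] = E_t/2 = -1/2, [st,t] = G_s/2 = 0, [tt,s] = F_t - G_s/2 = 1, [tt,t] = G_t/2 = -2
Gamma^s_ij = (G*[ij,s] - F*[ij,t])/(EG - F^2), Gamma^t_ij = (E*[ij,t] - F*[ij,s])/(EG - F^2)
Gamma_sss = 8/11, Gamma_sst = -10/11, Gamma_stt = 4/11, Gamma_tss = 12/11, Gamma_tst = -4/11, Gamma_ttt = -16/11
X = (-3/2, 3), Y = (0, 7/8) at the point


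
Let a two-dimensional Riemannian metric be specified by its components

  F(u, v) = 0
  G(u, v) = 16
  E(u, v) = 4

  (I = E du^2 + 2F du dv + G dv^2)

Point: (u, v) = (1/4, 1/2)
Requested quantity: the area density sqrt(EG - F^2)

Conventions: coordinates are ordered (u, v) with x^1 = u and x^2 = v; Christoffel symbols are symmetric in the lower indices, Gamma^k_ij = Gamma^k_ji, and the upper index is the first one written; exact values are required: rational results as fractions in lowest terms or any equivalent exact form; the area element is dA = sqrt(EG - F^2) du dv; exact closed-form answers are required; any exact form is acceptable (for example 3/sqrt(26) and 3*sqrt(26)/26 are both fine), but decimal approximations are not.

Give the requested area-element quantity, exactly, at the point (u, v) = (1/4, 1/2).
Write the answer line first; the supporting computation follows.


Answer: sqrt(EG - F^2) = 8

E = 4, F = 0, G = 16; EG - F^2 = 64


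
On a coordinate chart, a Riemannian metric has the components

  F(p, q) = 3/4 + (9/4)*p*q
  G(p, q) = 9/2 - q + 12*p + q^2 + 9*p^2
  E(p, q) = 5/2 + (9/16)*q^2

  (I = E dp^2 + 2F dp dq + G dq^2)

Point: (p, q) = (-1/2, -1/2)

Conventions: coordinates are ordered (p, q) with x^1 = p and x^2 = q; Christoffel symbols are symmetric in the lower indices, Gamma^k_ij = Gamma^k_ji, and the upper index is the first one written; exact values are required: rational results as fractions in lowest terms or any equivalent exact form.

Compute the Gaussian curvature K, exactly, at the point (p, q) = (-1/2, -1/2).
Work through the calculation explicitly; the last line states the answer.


E = 169/64, F = 21/16, G = 3/2, EG - F^2 = 573/256 at the point
E_p = 0, E_q = -9/16, F_p = -9/8, F_q = -9/8, G_p = 3, G_q = -2
E_qq = 9/8, F_pq = 9/4, G_pp = 18
By Brioschi, K is (det M1 - det M2) divided by (EG - F^2) squared.
M1 = [[-E_qq/2 + F_pq - G_pp/2, E_p/2, F_p - E_q/2], [F_q - G_p/2, E, F], [G_q/2, F, G]] = [[-117/16, 0, -27/32], [-21/8, 169/64, 21/16], [-1, 21/16, 3/2]]; det M1 = -16065/1024
M2 = [[0, E_q/2, G_p/2], [E_q/2, E, F], [G_p/2, F, G]] = [[0, -9/32, 3/2], [-9/32, 169/64, 21/16], [3/2, 21/16, 3/2]]; det M2 = -14679/2048
det M1 - det M2 = -17451/2048; K = -17451/2048 / (573/256)^2 = -62048/36481

Answer: K = -62048/36481


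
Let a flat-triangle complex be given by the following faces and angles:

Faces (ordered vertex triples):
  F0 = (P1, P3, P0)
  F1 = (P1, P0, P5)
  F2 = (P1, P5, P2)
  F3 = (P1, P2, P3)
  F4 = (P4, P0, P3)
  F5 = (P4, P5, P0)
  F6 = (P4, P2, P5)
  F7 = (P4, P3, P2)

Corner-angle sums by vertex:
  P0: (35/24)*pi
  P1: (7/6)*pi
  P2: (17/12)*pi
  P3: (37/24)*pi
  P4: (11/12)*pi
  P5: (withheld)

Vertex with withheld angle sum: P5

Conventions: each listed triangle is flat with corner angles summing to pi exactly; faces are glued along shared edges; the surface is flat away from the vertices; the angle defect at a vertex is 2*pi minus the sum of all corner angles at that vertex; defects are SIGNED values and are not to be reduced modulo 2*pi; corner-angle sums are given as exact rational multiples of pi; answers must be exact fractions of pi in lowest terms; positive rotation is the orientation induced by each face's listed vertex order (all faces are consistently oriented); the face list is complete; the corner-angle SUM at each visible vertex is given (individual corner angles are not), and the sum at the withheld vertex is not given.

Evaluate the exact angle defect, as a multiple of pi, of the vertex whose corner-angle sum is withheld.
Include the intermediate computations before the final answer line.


V = 6, E = 12, F = 8; chi = V - E + F = 2
Gauss-Bonnet: total defect = 2*pi*chi = 4*pi; visible defects sum to (7/2)*pi

Answer: defect(P5) = pi/2


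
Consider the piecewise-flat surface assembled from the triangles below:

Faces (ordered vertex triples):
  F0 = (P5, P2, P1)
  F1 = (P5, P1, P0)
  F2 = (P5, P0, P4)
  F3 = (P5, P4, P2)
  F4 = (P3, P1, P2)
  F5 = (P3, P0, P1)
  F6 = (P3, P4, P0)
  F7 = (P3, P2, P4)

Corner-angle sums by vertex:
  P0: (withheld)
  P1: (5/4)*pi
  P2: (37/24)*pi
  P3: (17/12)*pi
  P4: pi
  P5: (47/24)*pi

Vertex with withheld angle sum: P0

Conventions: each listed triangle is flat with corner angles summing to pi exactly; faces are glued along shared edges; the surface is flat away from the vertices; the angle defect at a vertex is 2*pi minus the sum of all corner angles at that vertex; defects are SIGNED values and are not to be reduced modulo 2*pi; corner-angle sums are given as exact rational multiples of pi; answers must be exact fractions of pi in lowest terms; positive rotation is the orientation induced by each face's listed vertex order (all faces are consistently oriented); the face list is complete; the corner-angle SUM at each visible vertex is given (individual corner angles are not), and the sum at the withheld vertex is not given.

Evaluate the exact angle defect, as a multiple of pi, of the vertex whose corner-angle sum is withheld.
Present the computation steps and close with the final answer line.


V = 6, E = 12, F = 8; chi = V - E + F = 2
Gauss-Bonnet: total defect = 2*pi*chi = 4*pi; visible defects sum to (17/6)*pi

Answer: defect(P0) = (7/6)*pi


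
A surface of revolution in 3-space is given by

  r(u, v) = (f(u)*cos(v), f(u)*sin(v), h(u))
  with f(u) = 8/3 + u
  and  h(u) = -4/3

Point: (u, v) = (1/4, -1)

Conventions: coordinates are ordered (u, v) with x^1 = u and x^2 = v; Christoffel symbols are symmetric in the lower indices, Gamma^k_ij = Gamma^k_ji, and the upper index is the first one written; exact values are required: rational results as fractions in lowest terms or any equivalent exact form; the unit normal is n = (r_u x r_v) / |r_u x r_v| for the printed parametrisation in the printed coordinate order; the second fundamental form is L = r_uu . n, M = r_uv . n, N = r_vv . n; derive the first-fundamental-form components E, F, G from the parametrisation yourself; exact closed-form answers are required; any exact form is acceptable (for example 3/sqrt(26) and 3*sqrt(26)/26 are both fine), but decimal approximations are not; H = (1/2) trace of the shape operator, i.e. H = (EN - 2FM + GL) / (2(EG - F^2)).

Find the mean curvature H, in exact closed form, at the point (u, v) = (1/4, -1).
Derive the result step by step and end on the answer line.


f = 35/12, f' = 1, f'' = 0, h' = 0, h'' = 0
E = 1, F = 0, G = 1225/144; answer radicand W^2 = 1
unnormalised second-form numerators: l = 0, m = 0, n = 0; L = l/sqrt(1), and similarly M = m/sqrt(W^2), N = n/sqrt(W^2)
H = (E*n - 2*F*m + G*l) / (2*(EG - F^2)*sqrt(W^2)); E*n - 2*F*m + G*l = 0, EG - F^2 = 1225/144, so H = (0)/sqrt(1)

Answer: H = 0


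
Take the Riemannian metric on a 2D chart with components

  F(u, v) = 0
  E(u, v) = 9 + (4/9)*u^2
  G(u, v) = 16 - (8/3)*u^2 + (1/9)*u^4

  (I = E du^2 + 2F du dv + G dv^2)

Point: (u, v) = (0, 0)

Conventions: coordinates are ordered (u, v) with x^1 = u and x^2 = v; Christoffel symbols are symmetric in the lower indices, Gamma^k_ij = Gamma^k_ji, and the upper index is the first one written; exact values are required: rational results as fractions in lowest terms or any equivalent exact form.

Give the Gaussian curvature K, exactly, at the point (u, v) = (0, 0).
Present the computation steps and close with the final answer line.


E = 9, F = 0, G = 16, EG - F^2 = 144 at the point
E_u = 0, E_v = 0, F_u = 0, F_v = 0, G_u = 0, G_v = 0
E_vv = 0, F_uv = 0, G_uu = -16/3
Evaluate Brioschi's two determinant matrices M1, M2 and divide by (EG - F^2)^2.
M1 = [[-E_vv/2 + F_uv - G_uu/2, E_u/2, F_u - E_v/2], [F_v - G_u/2, E, F], [G_v/2, F, G]] = [[8/3, 0, 0], [0, 9, 0], [0, 0, 16]]; det M1 = 384
M2 = [[0, E_v/2, G_u/2], [E_v/2, E, F], [G_u/2, F, G]] = [[0, 0, 0], [0, 9, 0], [0, 0, 16]]; det M2 = 0
det M1 - det M2 = 384; K = 384 / (144)^2 = 1/54

Answer: K = 1/54


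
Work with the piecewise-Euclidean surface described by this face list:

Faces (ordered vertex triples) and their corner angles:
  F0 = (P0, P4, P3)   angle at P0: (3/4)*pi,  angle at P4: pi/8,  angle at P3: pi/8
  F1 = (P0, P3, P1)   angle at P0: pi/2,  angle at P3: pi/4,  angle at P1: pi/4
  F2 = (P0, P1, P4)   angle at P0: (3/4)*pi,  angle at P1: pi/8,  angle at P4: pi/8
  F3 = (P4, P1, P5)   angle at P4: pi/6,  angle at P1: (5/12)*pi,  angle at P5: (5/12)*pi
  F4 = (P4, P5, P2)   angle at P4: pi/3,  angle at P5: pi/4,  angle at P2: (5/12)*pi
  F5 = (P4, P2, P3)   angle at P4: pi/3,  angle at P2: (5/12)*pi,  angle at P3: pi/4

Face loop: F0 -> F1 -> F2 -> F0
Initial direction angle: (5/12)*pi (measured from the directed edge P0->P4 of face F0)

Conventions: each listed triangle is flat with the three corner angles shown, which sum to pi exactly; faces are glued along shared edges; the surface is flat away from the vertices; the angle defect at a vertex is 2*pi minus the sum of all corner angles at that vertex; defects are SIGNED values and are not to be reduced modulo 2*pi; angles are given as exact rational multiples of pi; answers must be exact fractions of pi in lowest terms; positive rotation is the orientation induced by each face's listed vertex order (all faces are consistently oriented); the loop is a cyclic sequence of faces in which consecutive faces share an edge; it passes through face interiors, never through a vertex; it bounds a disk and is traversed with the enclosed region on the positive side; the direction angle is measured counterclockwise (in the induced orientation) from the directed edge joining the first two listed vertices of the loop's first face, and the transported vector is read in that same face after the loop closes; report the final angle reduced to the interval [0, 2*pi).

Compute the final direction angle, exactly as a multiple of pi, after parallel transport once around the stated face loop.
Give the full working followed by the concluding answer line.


enclosed vertex P0: corner angles sum to 2*pi, defect = 2*pi - 2*pi = 0
summing the enclosed defects onto the initial angle, mod 2*pi in the induced orientation:
final angle = (5/12)*pi + 0 = (5/12)*pi (mod 2*pi)

Answer: final direction angle = (5/12)*pi


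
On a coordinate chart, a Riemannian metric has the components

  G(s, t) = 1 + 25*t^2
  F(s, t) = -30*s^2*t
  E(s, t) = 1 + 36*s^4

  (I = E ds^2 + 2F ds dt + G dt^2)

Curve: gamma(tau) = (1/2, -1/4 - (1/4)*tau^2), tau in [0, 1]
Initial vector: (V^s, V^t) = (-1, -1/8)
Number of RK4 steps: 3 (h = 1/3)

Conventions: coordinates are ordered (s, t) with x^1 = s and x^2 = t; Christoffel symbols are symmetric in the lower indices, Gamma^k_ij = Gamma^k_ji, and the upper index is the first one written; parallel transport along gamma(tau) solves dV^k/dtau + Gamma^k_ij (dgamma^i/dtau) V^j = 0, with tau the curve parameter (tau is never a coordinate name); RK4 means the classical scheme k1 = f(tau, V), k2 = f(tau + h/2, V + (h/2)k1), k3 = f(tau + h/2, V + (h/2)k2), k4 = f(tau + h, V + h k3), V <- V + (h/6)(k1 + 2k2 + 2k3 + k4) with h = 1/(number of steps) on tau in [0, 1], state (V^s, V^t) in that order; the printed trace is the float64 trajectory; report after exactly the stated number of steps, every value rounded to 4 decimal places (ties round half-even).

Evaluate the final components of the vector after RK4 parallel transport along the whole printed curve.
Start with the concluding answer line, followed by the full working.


Answer: V^s = -0.9695, V^t = -0.0890

gamma'(tau) = (0, -(1/2)*tau); f(tau, V)^k = -Gamma^k_ij(gamma(tau)) gamma'^i(tau) V^j; h = 1/3; intermediate values shown to 6 dp
curve data and Christoffel symbols at the stage parameters:
  tau = 0.000000: gamma = (0.500000, -0.250000), gamma' = (0.000000, 0.000000); Gamma_sss = 1.870130, Gamma_sst = 0.000000, Gamma_stt = -1.558442, Gamma_tss = 1.558442, Gamma_tst = 0.000000, Gamma_ttt = -1.298701
  tau = 0.166667: gamma = (0.500000, -0.256944), gamma' = (0.000000, -0.083333); Gamma_sss = 1.836543, Gamma_sst = 0.000000, Gamma_stt = -1.530453, Gamma_tss = 1.572965, Gamma_tst = 0.000000, Gamma_ttt = -1.310804
  tau = 0.333333: gamma = (0.500000, -0.277778), gamma' = (0.000000, -0.166667); Gamma_sss = 1.737783, Gamma_sst = 0.000000, Gamma_stt = -1.448153, Gamma_tss = 1.609058, Gamma_tst = 0.000000, Gamma_ttt = -1.340882
  tau = 0.500000: gamma = (0.500000, -0.312500), gamma' = (0.000000, -0.250000); Gamma_sss = 1.581332, Gamma_sst = 0.000000, Gamma_stt = -1.317776, Gamma_tss = 1.647220, Gamma_tst = 0.000000, Gamma_ttt = -1.372684
  tau = 0.666667: gamma = (0.500000, -0.361111), gamma' = (0.000000, -0.333333); Gamma_sss = 1.382482, Gamma_sst = 0.000000, Gamma_stt = -1.152068, Gamma_tss = 1.664099, Gamma_tst = 0.000000, Gamma_ttt = -1.386749
  tau = 0.833333: gamma = (0.500000, -0.423611), gamma' = (0.000000, -0.416667); Gamma_sss = 1.163368, Gamma_sst = 0.000000, Gamma_stt = -0.969473, Gamma_tss = 1.642719, Gamma_tst = 0.000000, Gamma_ttt = -1.368932
  tau = 1.000000: gamma = (0.500000, -0.500000), gamma' = (0.000000, -0.500000); Gamma_sss = 0.947368, Gamma_sst = 0.000000, Gamma_stt = -0.789474, Gamma_tss = 1.578947, Gamma_tst = 0.000000, Gamma_ttt = -1.315789
step 0: V^s = -1.0000, V^t = -0.1250
step 1: k1 = (0.000000, 0.000000), k2 = (0.015942, 0.013654), k3 = (0.015652, 0.013406), k4 = (0.029091, 0.026936); V <- V + (h/6)(k1 + 2k2 + 2k3 + k4): V^s = -0.9949, V^t = -0.1205
step 2: k1 = (0.029083, 0.026929), k2 = (0.038218, 0.039811), k3 = (0.037511, 0.039074), k4 = (0.041272, 0.049679); V <- V + (h/6)(k1 + 2k2 + 2k3 + k4): V^s = -0.9826, V^t = -0.1075
step 3: k1 = (0.041273, 0.049681), k2 = (0.040070, 0.056580), k3 = (0.039605, 0.055924), k4 = (0.035066, 0.058444); V <- V + (h/6)(k1 + 2k2 + 2k3 + k4): V^s = -0.9695, V^t = -0.0890


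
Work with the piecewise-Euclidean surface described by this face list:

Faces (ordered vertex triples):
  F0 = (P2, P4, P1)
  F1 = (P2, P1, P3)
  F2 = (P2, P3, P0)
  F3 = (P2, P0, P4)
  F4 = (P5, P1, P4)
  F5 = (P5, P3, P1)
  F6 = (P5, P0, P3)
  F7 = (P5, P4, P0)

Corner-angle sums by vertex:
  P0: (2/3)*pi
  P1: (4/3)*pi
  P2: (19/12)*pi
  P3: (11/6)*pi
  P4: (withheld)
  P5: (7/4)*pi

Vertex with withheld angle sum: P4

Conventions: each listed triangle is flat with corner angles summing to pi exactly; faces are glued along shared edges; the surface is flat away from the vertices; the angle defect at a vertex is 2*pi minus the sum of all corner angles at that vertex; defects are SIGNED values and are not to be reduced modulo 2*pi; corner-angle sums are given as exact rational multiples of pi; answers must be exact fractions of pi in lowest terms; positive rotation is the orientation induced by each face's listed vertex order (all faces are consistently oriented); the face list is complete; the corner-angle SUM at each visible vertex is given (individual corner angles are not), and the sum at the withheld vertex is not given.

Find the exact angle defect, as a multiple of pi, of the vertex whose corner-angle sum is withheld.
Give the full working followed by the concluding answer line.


V = 6, E = 12, F = 8; chi = V - E + F = 2
Gauss-Bonnet: total defect = 2*pi*chi = 4*pi; visible defects sum to (17/6)*pi

Answer: defect(P4) = (7/6)*pi


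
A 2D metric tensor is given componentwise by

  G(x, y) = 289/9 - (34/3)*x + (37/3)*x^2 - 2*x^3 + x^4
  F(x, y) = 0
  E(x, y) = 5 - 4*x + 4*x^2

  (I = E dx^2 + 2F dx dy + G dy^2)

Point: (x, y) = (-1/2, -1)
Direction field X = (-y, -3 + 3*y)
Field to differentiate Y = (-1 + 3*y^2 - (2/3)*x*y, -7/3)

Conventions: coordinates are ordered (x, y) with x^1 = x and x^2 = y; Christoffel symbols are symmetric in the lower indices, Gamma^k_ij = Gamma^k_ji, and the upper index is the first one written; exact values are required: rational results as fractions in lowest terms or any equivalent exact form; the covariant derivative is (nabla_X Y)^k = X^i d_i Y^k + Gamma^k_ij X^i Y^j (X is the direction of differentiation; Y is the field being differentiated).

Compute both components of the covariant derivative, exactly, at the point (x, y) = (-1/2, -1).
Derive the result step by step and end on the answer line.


E = 8, F = 0, G = 5929/144 at the point
E_x = -8, E_y = 0, F_x = 0, F_y = 0, G_x = -77/3, G_y = 0
EG - F^2 = 5929/18;  g^inv = (18/5929) * [[5929/144, 0], [0, 8]]
first-kind symbols [ij,l] = (1/2)(d_i g_jl + d_j g_il - d_l g_ij): [xx,x] = E_x/2 = -4, [xx,y] = F_x - E_y/2 = 0, [xy,x] = E_y/2 = 0, [xy,y] = G_x/2 = -77/6, [yy,x] = F_y - G_x/2 = 77/6, [yy,y] = G_y/2 = 0
Gamma^x_ij = (G*[ij,x] - F*[ij,y])/(EG - F^2), Gamma^y_ij = (E*[ij,y] - F*[ij,x])/(EG - F^2)
Gamma_xxx = -1/2, Gamma_xxy = 0, Gamma_xyy = 77/48, Gamma_yxx = 0, Gamma_yxy = -24/77, Gamma_yyy = 0
X = (1, -6), Y = (5/3, -7/3) at the point

Answer: (nabla_X Y)^x = 1351/24, (nabla_X Y)^y = 296/77


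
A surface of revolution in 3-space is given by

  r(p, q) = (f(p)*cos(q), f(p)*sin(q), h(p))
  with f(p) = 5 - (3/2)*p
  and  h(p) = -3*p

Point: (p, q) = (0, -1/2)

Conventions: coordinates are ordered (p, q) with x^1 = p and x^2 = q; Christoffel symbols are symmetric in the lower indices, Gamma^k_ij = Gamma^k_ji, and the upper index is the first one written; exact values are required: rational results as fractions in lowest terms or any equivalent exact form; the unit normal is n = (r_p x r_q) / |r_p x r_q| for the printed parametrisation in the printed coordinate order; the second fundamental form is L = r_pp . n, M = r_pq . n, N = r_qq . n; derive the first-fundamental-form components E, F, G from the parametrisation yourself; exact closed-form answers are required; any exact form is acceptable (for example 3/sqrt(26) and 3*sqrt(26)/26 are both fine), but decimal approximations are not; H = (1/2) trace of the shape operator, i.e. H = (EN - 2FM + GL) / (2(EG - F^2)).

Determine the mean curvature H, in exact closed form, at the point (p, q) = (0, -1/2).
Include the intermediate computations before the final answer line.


f = 5, f' = -3/2, f'' = 0, h' = -3, h'' = 0
E = 45/4, F = 0, G = 25; answer radicand W^2 = 45/4
unnormalised second-form numerators: l = 0, m = 0, n = -15; L = l/sqrt(45/4), and similarly M = m/sqrt(W^2), N = n/sqrt(W^2)
H = (E*n - 2*F*m + G*l) / (2*(EG - F^2)*sqrt(W^2)); E*n - 2*F*m + G*l = -675/4, EG - F^2 = 1125/4, so H = (-3/10)/sqrt(45/4)

Answer: H = -sqrt(5)/25


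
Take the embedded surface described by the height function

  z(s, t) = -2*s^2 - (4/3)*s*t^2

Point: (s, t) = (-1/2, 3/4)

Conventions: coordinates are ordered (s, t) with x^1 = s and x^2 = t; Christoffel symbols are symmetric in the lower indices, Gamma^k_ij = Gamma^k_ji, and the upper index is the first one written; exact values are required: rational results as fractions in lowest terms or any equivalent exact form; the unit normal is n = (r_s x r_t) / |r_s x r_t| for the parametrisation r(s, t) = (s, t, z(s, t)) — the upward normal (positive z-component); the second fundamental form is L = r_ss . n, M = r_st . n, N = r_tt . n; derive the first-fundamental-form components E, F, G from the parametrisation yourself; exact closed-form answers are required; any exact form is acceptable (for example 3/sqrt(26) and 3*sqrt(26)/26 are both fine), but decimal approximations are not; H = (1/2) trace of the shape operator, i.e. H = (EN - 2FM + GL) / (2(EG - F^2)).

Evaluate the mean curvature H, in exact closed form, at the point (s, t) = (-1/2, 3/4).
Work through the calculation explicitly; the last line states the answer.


z_s = 5/4, z_t = 1, z_ss = -4, z_st = -2, z_tt = 4/3
E = 41/16, F = 5/4, G = 2; answer radicand W^2 = 57/16
unnormalised second-form numerators: l = -4, m = -2, n = 4/3; L = l/sqrt(57/16), and similarly M = m/sqrt(W^2), N = n/sqrt(W^2)
H = (E*n - 2*F*m + G*l) / (2*(EG - F^2)*sqrt(W^2)); E*n - 2*F*m + G*l = 5/12, EG - F^2 = 57/16, so H = (10/171)/sqrt(57/16)

Answer: H = 40*sqrt(57)/9747


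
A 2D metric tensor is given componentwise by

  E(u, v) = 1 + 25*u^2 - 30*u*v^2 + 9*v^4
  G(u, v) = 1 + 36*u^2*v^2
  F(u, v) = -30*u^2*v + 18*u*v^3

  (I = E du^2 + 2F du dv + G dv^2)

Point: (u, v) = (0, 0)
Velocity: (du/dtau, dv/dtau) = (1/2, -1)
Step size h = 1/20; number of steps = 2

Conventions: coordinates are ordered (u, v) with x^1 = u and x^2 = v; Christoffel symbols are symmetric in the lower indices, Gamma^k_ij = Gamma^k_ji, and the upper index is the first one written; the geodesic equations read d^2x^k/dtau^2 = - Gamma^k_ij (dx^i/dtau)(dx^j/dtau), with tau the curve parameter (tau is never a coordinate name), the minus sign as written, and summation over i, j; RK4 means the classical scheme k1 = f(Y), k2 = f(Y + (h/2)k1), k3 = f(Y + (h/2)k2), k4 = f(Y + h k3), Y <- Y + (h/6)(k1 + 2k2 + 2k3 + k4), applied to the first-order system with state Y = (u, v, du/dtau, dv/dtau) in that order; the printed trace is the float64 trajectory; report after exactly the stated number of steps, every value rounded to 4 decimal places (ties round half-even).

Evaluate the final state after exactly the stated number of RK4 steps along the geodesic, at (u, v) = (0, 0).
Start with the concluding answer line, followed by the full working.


Answer: u = 0.0497, v = -0.1000, du/dtau = 0.4928, dv/dtau = -1.0005

f(Y) = (du/dtau, dv/dtau, -Gamma^u_ij Y'^i Y'^j, -Gamma^v_ij Y'^i Y'^j) with the Gammas evaluated at the stage position; h = 0.050000; intermediate values shown to 6 dp
step 0: u = 0.0000, v = 0.0000, du/dtau = 0.5000, dv/dtau = -1.0000
step 1:
  k1: at (u, v) = (0.000000, 0.000000), (du/dtau, dv/dtau) = (0.500000, -1.000000); Gamma_uuu = 0.000000, Gamma_uuv = 0.000000, Gamma_uvv = 0.000000, Gamma_vuu = 0.000000, Gamma_vuv = 0.000000, Gamma_vvv = 0.000000; k1 = (0.500000, -1.000000, 0.000000, 0.000000)
  k2: at (u, v) = (0.012500, -0.025000), (du/dtau, dv/dtau) = (0.500000, -1.000000); Gamma_uuu = 0.302014, Gamma_uuv = 0.009060, Gamma_uvv = -0.004530, Gamma_vuu = 0.009341, Gamma_vuv = 0.000280, Gamma_vvv = -0.000140; k2 = (0.500000, -1.000000, -0.061913, -0.001915)
  k3: at (u, v) = (0.012500, -0.025000), (du/dtau, dv/dtau) = (0.498452, -1.000048); Gamma_uuu = 0.302014, Gamma_uuv = 0.009060, Gamma_uvv = -0.004530, Gamma_vuu = 0.009341, Gamma_vuv = 0.000280, Gamma_vvv = -0.000140; k3 = (0.498452, -1.000048, -0.061473, -0.001901)
  k4: at (u, v) = (0.024923, -0.050002), (du/dtau, dv/dtau) = (0.496926, -1.000095); Gamma_uuu = 0.577607, Gamma_uuv = 0.034658, Gamma_uvv = -0.017275, Gamma_vuu = 0.036878, Gamma_vuv = 0.002213, Gamma_vvv = -0.001103; k4 = (0.496926, -1.000095, -0.090906, -0.005804)
  Y <- Y + (h/6)(k1 + 2k2 + 2k3 + k4): u = 0.0249, v = -0.0500, du/dtau = 0.4972, dv/dtau = -1.0001
step 2:
  k1: at (u, v) = (0.024949, -0.050002), (du/dtau, dv/dtau) = (0.497186, -1.000112); Gamma_uuu = 0.578232, Gamma_uuv = 0.034695, Gamma_uvv = -0.017311, Gamma_vuu = 0.036915, Gamma_vuv = 0.002215, Gamma_vvv = -0.001105; k1 = (0.497186, -1.000112, -0.091117, -0.005817)
  k2: at (u, v) = (0.037378, -0.075004), (du/dtau, dv/dtau) = (0.494908, -1.000257); Gamma_uuu = 0.825963, Gamma_uuv = 0.074341, Gamma_uvv = -0.037048, Gamma_vuu = 0.081721, Gamma_vuv = 0.007355, Gamma_vvv = -0.003665; k2 = (0.494908, -1.000257, -0.091637, -0.009067)
  k3: at (u, v) = (0.037321, -0.075008), (du/dtau, dv/dtau) = (0.494895, -1.000339); Gamma_uuu = 0.824650, Gamma_uuv = 0.074226, Gamma_uvv = -0.036932, Gamma_vuu = 0.081608, Gamma_vuv = 0.007346, Gamma_vvv = -0.003655; k3 = (0.494895, -1.000339, -0.091523, -0.009057)
  k4: at (u, v) = (0.049693, -0.100019), (du/dtau, dv/dtau) = (0.492610, -1.000565); Gamma_uuu = 1.041642, Gamma_uuv = 0.125020, Gamma_uvv = -0.062115, Gamma_vuu = 0.142195, Gamma_vuv = 0.017067, Gamma_vvv = -0.008479; k4 = (0.492610, -1.000565, -0.067342, -0.009193)
  Y <- Y + (h/6)(k1 + 2k2 + 2k3 + k4): u = 0.0497, v = -0.1000, du/dtau = 0.4928, dv/dtau = -1.0005


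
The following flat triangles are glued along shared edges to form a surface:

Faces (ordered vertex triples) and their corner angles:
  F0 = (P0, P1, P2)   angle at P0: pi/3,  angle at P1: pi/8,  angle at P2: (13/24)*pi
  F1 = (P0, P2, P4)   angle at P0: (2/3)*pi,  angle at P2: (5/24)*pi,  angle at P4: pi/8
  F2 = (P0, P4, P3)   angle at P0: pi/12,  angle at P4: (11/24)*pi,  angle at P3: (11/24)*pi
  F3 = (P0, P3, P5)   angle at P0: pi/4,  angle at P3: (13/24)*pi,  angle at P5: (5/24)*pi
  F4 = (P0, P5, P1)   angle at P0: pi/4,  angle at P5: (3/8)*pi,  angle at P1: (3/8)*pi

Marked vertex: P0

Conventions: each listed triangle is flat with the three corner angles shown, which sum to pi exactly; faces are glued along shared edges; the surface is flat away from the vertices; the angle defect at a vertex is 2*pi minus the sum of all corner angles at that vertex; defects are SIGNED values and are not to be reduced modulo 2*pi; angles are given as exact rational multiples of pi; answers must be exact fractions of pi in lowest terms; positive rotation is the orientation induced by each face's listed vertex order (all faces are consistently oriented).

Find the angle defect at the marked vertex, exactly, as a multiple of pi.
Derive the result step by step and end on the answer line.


Sum of corner angles at P0: (19/12)*pi
defect = 2*pi - (19/12)*pi

Answer: defect(P0) = (5/12)*pi


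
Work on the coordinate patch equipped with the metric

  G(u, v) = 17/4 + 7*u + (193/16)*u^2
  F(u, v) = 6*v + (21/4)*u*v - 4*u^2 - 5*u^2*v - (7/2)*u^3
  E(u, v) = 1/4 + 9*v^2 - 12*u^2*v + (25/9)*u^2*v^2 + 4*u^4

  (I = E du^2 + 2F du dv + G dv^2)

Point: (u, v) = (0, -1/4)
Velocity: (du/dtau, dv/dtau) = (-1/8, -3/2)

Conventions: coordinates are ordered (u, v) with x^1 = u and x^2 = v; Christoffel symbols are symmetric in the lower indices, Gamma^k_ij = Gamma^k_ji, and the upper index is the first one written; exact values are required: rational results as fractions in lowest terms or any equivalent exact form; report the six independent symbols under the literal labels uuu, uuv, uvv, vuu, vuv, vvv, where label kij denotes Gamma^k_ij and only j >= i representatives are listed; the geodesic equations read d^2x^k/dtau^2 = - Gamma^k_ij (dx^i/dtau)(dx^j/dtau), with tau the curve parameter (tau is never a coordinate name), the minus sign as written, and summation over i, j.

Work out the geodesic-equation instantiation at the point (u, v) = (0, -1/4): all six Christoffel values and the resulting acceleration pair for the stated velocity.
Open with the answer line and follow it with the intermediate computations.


Answer: Gamma_uuu = 90/77, Gamma_uuv = -276/77, Gamma_uvv = 680/77, Gamma_vuu = 195/308, Gamma_vuv = -34/77, Gamma_vvv = 240/77; accelerations (d^2u/dtau^2, d^2v/dtau^2) = (-45693/2464, -135171/19712)

E = 13/16, F = -3/2, G = 17/4 at the point
E_u = 0, E_v = -9/2, F_u = -21/16, F_v = 6, G_u = 7, G_v = 0
EG - F^2 = 77/64;  g^inv = (64/77) * [[17/4, 3/2], [3/2, 13/16]]
first-kind symbols [ij,l] = (1/2)(d_i g_jl + d_j g_il - d_l g_ij): [uu,u] = E_u/2 = 0, [uu,v] = F_u - E_v/2 = 15/16, [uv,u] = E_v/2 = -9/4, [uv,v] = G_u/2 = 7/2, [vv,u] = F_v - G_u/2 = 5/2, [vv,v] = G_v/2 = 0
Gamma^u_ij = (G*[ij,u] - F*[ij,v])/(EG - F^2), Gamma^v_ij = (E*[ij,v] - F*[ij,u])/(EG - F^2)
Gamma_uuu = 90/77, Gamma_uuv = -276/77, Gamma_uvv = 680/77, Gamma_vuu = 195/308, Gamma_vuv = -34/77, Gamma_vvv = 240/77
d^2u/dtau^2 = -(Gamma_uuu*(-1/8)^2 + 2*Gamma_uuv*(-1/8)*(-3/2) + Gamma_uvv*(-3/2)^2) = -45693/2464
d^2v/dtau^2 = -(Gamma_vuu*(-1/8)^2 + 2*Gamma_vuv*(-1/8)*(-3/2) + Gamma_vvv*(-3/2)^2) = -135171/19712


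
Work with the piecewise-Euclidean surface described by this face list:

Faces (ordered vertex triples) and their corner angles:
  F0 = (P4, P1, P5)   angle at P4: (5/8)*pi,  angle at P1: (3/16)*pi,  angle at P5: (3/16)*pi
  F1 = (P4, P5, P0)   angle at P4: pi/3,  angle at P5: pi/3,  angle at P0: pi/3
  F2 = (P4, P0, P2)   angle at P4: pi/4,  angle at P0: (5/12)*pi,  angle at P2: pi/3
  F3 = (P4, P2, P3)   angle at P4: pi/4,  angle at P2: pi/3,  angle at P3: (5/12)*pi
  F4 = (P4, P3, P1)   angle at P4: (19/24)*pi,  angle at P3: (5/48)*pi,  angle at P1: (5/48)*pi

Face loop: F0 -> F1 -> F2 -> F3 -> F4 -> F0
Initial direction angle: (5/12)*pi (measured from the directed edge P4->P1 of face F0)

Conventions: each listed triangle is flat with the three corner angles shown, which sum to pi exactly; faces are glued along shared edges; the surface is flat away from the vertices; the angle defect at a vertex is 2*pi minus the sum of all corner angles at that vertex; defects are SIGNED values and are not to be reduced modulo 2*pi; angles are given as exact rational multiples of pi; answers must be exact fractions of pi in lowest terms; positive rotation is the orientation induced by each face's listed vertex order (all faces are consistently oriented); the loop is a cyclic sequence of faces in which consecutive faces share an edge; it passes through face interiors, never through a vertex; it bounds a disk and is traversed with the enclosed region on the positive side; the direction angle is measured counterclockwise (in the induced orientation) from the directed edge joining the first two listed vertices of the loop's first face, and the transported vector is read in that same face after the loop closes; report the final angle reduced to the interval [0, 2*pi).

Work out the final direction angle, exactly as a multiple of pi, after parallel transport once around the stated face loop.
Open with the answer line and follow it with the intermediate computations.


Answer: final direction angle = pi/6

enclosed vertex P4: corner angles sum to (9/4)*pi, defect = 2*pi - (9/4)*pi = -pi/4
holonomy = initial angle + sum of enclosed defects (mod 2*pi), positive in the induced orientation
final angle = (5/12)*pi - pi/4 = pi/6 (mod 2*pi)


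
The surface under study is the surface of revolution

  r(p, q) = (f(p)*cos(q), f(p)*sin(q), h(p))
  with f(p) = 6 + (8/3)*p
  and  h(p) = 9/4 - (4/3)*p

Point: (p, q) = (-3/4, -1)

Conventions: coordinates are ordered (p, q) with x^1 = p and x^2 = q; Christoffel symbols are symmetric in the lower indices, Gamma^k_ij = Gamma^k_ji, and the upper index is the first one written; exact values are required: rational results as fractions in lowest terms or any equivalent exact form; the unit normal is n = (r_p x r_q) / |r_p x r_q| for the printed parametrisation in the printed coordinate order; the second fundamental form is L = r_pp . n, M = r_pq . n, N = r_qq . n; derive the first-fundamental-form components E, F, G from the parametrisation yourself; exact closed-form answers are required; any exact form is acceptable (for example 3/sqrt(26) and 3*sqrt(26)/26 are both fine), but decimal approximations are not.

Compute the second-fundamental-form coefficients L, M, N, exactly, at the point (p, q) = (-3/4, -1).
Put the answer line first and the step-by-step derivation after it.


Answer: L = 0, M = 0, N = -4*sqrt(5)/5

f = 4, f' = 8/3, f'' = 0, h' = -4/3, h'' = 0
E = 80/9, F = 0, G = 16; answer radicand W^2 = 80/9
unnormalised second-form numerators: l = 0, m = 0, n = -16/3; L = l/sqrt(80/9), and similarly M = m/sqrt(W^2), N = n/sqrt(W^2)


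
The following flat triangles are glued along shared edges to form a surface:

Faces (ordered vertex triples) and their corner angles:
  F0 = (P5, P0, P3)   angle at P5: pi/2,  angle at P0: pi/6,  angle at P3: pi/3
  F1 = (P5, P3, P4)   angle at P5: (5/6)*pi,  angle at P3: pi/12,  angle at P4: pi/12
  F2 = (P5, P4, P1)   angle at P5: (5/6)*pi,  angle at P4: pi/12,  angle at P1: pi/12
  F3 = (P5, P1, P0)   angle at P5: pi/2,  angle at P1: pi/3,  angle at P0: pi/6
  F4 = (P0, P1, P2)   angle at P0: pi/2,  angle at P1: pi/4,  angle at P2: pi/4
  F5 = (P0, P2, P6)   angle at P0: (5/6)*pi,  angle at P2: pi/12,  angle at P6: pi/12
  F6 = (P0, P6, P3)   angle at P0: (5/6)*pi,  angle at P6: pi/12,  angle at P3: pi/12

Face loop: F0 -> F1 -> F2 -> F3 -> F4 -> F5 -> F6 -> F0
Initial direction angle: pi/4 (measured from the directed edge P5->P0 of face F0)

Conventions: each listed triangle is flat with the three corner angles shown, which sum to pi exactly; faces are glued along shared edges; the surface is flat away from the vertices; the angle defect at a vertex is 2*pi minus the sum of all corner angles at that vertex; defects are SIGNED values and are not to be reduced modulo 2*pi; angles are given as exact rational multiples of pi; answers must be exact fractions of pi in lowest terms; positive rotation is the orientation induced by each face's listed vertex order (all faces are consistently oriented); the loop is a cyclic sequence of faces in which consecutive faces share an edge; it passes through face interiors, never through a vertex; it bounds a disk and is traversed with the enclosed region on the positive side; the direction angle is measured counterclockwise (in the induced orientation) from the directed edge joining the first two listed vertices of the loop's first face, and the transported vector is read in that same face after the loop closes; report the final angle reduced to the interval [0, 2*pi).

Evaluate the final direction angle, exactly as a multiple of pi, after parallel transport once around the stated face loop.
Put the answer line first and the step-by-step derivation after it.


Answer: final direction angle = (13/12)*pi

enclosed vertex P0: corner angles sum to (5/2)*pi, defect = 2*pi - (5/2)*pi = -pi/2
enclosed vertex P5: corner angles sum to (8/3)*pi, defect = 2*pi - (8/3)*pi = (-2/3)*pi
the final direction is the initial angle plus the enclosed defects, taken mod 2*pi in the induced orientation
final angle = pi/4 - (7/6)*pi = (13/12)*pi (mod 2*pi)


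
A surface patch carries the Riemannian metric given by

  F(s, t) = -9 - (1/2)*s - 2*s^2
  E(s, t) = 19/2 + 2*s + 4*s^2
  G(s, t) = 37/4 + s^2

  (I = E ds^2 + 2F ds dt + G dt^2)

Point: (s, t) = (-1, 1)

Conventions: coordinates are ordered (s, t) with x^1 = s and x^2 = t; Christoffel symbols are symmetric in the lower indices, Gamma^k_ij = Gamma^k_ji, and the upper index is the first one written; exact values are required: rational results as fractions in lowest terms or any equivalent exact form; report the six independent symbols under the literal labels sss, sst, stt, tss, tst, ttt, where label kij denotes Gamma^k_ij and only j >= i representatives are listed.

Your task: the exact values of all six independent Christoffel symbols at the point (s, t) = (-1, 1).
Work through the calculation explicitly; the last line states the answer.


E = 23/2, F = -21/2, G = 41/4 at the point
E_s = -6, E_t = 0, F_s = 7/2, F_t = 0, G_s = -2, G_t = 0
EG - F^2 = 61/8;  g^inv = (8/61) * [[41/4, 21/2], [21/2, 23/2]]
first-kind symbols [ij,l] = (1/2)(d_i g_jl + d_j g_il - d_l g_ij): [ss,s] = E_s/2 = -3, [ss,t] = F_s - E_t/2 = 7/2, [st,s] = E_t/2 = 0, [st,t] = G_s/2 = -1, [tt,s] = F_t - G_s/2 = 1, [tt,t] = G_t/2 = 0
Gamma^s_ij = (G*[ij,s] - F*[ij,t])/(EG - F^2), Gamma^t_ij = (E*[ij,t] - F*[ij,s])/(EG - F^2)

Answer: Gamma_sss = 48/61, Gamma_sst = -84/61, Gamma_stt = 82/61, Gamma_tss = 70/61, Gamma_tst = -92/61, Gamma_ttt = 84/61


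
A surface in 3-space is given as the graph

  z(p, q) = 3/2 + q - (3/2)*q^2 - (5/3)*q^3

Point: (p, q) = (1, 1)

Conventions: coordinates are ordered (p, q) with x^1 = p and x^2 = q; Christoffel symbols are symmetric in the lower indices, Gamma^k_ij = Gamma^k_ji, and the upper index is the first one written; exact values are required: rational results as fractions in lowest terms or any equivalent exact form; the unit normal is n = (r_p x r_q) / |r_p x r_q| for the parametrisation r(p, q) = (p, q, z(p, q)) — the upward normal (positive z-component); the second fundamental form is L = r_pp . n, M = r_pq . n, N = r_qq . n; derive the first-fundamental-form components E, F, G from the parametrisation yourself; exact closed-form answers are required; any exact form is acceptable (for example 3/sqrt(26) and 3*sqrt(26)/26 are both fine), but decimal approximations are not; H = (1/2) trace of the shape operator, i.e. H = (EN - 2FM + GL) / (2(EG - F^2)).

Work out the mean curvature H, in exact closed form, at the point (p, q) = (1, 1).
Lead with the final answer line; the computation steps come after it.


Answer: H = -13*sqrt(2)/1000

z_p = 0, z_q = -7, z_pp = 0, z_pq = 0, z_qq = -13
E = 1, F = 0, G = 50; answer radicand W^2 = 50
unnormalised second-form numerators: l = 0, m = 0, n = -13; L = l/sqrt(50), and similarly M = m/sqrt(W^2), N = n/sqrt(W^2)
H = (E*n - 2*F*m + G*l) / (2*(EG - F^2)*sqrt(W^2)); E*n - 2*F*m + G*l = -13, EG - F^2 = 50, so H = (-13/100)/sqrt(50)


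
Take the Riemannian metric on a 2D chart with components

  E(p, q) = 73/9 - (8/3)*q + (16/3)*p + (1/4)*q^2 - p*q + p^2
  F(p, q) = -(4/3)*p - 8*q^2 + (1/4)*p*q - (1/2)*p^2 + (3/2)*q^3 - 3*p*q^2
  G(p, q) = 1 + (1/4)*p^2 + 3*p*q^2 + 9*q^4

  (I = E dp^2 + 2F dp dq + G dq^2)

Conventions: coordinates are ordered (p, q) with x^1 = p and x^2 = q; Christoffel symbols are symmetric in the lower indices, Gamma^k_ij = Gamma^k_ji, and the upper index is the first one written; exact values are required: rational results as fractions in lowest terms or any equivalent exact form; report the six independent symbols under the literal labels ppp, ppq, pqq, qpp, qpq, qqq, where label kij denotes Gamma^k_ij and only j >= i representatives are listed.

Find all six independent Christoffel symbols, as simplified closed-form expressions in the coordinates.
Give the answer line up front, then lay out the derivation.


Answer: Gamma_ppp = (36*p - 18*q + 96)/(45*p^2 + 108*p*q^2 - 36*p*q + 192*p + 324*q^4 + 9*q^2 - 96*q + 292), Gamma_ppq = (-18*p + 9*q - 48)/(45*p^2 + 108*p*q^2 - 36*p*q + 192*p + 324*q^4 + 9*q^2 - 96*q + 292), Gamma_pqq = (-216*p*q + 108*q^2 - 576*q)/(45*p^2 + 108*p*q^2 - 36*p*q + 192*p + 324*q^4 + 9*q^2 - 96*q + 292), Gamma_qpp = (-18*p - 108*q^2)/(45*p^2 + 108*p*q^2 - 36*p*q + 192*p + 324*q^4 + 9*q^2 - 96*q + 292), Gamma_qpq = (9*p + 54*q^2)/(45*p^2 + 108*p*q^2 - 36*p*q + 192*p + 324*q^4 + 9*q^2 - 96*q + 292), Gamma_qqq = (108*p*q + 648*q^3)/(45*p^2 + 108*p*q^2 - 36*p*q + 192*p + 324*q^4 + 9*q^2 - 96*q + 292)

E = 73/9 - (8/3)*q + (16/3)*p + (1/4)*q^2 - p*q + p^2; F = -(4/3)*p - 8*q^2 + (1/4)*p*q - (1/2)*p^2 + (3/2)*q^3 - 3*p*q^2; G = 1 + (1/4)*p^2 + 3*p*q^2 + 9*q^4
Gamma^k_ij = (1/2) g^{kl} (d_i g_jl + d_j g_il - d_l g_ij), with g^inv = (1/(EG-F^2)) [[G, -F], [-F, E]]
first partials: E_p = 16/3 - q + 2*p, E_q = -8/3 + (1/2)*q - p, F_p = -4/3 + (1/4)*q - p - 3*q^2, F_q = -16*q + (1/4)*p + (9/2)*q^2 - 6*p*q, G_p = (1/2)*p + 3*q^2, G_q = 6*p*q + 36*q^3
D = EG - F^2 = 73/9 - (8/3)*q + (16/3)*p + (1/4)*q^2 - p*q + (5/4)*p^2 + 3*p*q^2 + 9*q^4
expanded: Gamma^p_pp = (G E_p - 2F F_p + F E_q)/(2D), Gamma^p_pq = (G E_q - F G_p)/(2D), Gamma^p_qq = (2G F_q - G G_p - F G_q)/(2D), Gamma^q_pp = (2E F_p - E E_q - F E_p)/(2D), Gamma^q_pq = (E G_p - F E_q)/(2D), Gamma^q_qq = (E G_q - 2F F_q + F G_p)/(2D); substitute and cancel common factors


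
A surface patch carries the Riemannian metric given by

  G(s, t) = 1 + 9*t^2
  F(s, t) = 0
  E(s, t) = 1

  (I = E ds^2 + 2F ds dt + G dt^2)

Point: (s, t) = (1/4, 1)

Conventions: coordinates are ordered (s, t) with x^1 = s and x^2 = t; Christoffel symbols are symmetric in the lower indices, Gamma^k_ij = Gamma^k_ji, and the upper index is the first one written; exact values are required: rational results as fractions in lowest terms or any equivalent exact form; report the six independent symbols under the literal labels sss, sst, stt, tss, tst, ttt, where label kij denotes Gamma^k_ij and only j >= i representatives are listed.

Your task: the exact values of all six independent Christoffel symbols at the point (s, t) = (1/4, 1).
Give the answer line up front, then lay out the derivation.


Answer: Gamma_sss = 0, Gamma_sst = 0, Gamma_stt = 0, Gamma_tss = 0, Gamma_tst = 0, Gamma_ttt = 9/10

E = 1, F = 0, G = 10 at the point
E_s = 0, E_t = 0, F_s = 0, F_t = 0, G_s = 0, G_t = 18
EG - F^2 = 10;  g^inv = (1/10) * [[10, 0], [0, 1]]
first-kind symbols [ij,l] = (1/2)(d_i g_jl + d_j g_il - d_l g_ij): [ss,s] = E_s/2 = 0, [ss,t] = F_s - E_t/2 = 0, [st,s] = E_t/2 = 0, [st,t] = G_s/2 = 0, [tt,s] = F_t - G_s/2 = 0, [tt,t] = G_t/2 = 9
Gamma^s_ij = (G*[ij,s] - F*[ij,t])/(EG - F^2), Gamma^t_ij = (E*[ij,t] - F*[ij,s])/(EG - F^2)
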